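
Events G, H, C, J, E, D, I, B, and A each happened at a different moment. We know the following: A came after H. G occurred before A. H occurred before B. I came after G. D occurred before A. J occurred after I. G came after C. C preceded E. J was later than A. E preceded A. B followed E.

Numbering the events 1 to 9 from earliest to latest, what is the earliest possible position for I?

C and G must both come before I — 2 forced predecessors.
Nothing else is forced ahead of I, so its earliest slot is position 2 + 1 = 3.

3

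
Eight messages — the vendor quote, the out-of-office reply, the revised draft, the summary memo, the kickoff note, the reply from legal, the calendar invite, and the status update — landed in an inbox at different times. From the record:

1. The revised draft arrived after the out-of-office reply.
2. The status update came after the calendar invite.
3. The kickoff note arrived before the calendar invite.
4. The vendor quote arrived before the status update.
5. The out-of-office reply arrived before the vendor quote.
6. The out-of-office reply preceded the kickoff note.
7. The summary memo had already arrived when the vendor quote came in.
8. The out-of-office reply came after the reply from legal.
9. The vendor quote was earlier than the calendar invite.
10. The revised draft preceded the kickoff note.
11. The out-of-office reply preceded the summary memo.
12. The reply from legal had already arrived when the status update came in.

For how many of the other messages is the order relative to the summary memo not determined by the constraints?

Forced before the summary memo: the out-of-office reply and the reply from legal; forced after the summary memo: the calendar invite, the status update, and the vendor quote.
That leaves the kickoff note and the revised draft with no forced order relative to the summary memo — 2.

2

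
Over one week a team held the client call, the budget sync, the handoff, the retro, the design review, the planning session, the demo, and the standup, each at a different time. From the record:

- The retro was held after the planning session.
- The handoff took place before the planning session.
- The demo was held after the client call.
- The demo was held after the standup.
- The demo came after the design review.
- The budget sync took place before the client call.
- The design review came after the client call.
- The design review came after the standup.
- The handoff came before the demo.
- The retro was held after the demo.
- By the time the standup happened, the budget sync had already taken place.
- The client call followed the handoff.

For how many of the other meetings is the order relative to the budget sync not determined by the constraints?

2

Forced after the budget sync: the client call, the demo, the design review, the retro, and the standup.
That leaves the handoff and the planning session with no forced order relative to the budget sync — 2.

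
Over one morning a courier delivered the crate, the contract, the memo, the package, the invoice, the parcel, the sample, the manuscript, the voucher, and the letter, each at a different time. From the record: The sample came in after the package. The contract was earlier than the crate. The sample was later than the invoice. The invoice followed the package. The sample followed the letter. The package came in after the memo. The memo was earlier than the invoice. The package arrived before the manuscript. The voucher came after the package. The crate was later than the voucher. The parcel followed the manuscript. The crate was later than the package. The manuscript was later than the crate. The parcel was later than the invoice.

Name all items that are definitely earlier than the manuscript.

the contract, the crate, the memo, the package, the voucher

Directly stated before the manuscript: the crate and the package.
The contract reaches the manuscript via the contract → the crate → the manuscript.
The memo reaches the manuscript via the memo → the package → the manuscript.
The voucher reaches the manuscript via the voucher → the crate → the manuscript.
No chain forces the sample (or any of the others) ahead of the manuscript.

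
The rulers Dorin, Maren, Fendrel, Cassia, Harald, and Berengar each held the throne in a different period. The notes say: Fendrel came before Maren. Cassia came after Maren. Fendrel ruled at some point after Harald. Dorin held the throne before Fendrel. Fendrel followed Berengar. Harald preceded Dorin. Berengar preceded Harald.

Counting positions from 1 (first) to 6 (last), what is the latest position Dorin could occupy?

3

Dorin must come before Cassia, Fendrel, and Maren — 3 rulers forced after them.
Everything else can be placed before Dorin in some valid order, so Dorin can sit as late as position 6 − 3 = 3.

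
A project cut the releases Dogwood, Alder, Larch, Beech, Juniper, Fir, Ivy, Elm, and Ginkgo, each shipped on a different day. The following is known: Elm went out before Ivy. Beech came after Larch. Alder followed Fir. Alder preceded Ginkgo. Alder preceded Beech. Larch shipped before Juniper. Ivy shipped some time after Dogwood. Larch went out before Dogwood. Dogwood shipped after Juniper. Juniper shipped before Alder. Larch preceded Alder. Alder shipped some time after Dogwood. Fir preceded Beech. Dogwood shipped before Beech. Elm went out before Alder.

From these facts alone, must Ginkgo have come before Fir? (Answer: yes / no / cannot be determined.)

no

Tracing the constraints gives Fir → Alder → Ginkgo, so Fir must come before Ginkgo.
That means Ginkgo cannot be before Fir.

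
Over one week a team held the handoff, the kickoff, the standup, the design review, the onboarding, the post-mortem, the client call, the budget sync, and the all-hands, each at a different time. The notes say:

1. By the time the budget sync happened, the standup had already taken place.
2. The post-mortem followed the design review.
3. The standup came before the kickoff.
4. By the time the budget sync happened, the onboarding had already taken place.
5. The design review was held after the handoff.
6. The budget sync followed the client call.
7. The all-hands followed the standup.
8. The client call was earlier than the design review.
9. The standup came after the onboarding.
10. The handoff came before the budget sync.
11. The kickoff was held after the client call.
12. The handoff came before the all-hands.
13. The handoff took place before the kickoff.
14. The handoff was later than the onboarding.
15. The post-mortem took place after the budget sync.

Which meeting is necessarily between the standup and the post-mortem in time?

the budget sync

Tracing the constraints gives the standup → the budget sync → the post-mortem, so the budget sync sits after the standup and before the post-mortem.
No other meeting is forced both after the standup and before the post-mortem.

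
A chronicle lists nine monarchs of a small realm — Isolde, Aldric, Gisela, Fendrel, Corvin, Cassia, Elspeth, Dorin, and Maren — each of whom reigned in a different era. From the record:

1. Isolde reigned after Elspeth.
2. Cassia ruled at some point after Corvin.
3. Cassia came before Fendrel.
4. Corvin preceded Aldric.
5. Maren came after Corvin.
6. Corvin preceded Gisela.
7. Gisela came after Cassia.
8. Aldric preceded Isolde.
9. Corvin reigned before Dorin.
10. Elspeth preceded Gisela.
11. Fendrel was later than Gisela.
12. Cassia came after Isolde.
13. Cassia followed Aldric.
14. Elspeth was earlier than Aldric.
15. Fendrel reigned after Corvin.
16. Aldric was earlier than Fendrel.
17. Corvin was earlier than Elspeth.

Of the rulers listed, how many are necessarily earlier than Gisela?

Directly stated before Gisela: Cassia, Corvin, and Elspeth.
Aldric reaches Gisela via Aldric → Cassia → Gisela.
Isolde reaches Gisela via Isolde → Cassia → Gisela.
That's Aldric, Cassia, Corvin, Elspeth, and Isolde — 5 in all.

5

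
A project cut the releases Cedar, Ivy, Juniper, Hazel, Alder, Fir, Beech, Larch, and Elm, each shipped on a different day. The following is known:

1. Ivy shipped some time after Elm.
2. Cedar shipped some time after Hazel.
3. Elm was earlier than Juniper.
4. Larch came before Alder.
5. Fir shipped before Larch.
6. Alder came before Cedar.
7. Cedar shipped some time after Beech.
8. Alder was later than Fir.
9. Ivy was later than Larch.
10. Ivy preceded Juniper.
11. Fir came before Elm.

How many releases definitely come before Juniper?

4

Directly stated before Juniper: Elm and Ivy.
Fir reaches Juniper via Fir → Elm → Juniper.
Larch reaches Juniper via Larch → Ivy → Juniper.
That's Elm, Fir, Ivy, and Larch — 4 in all.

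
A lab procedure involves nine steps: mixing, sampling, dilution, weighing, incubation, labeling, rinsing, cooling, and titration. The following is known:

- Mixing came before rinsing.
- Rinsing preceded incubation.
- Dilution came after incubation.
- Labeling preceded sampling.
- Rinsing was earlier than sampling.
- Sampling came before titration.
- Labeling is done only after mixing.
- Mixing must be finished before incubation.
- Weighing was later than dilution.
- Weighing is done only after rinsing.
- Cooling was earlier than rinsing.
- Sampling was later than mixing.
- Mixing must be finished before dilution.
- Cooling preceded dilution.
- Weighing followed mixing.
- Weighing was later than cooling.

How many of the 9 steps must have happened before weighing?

5

Directly stated before weighing: cooling, dilution, mixing, and rinsing.
Incubation reaches weighing via incubation → dilution → weighing.
No chain forces titration (or any of the others) ahead of weighing.
That's cooling, dilution, incubation, mixing, and rinsing — 5 in all.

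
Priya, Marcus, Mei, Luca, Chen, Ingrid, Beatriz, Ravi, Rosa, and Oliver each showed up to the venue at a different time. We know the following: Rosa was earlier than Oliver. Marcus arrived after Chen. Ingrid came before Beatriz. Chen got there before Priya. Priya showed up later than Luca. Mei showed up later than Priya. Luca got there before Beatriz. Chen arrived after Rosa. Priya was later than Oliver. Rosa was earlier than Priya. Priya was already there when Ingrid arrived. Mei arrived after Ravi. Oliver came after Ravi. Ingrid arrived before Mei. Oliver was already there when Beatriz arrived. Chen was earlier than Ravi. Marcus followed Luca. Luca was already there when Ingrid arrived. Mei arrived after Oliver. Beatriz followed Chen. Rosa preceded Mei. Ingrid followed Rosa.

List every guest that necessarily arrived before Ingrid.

Directly stated before Ingrid: Luca, Priya, and Rosa.
Chen reaches Ingrid via Chen → Priya → Ingrid.
Oliver reaches Ingrid via Oliver → Priya → Ingrid.
Ravi reaches Ingrid via Ravi → Oliver → Priya → Ingrid.
No chain forces Marcus (or any of the others) ahead of Ingrid.

Chen, Luca, Oliver, Priya, Ravi, Rosa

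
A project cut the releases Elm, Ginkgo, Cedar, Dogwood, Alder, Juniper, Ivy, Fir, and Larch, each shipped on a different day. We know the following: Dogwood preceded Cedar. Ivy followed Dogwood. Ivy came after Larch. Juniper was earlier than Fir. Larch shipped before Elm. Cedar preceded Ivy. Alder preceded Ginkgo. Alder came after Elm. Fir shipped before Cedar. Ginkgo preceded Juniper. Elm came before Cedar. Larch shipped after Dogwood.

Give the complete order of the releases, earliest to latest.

Dogwood, Larch, Elm, Alder, Ginkgo, Juniper, Fir, Cedar, Ivy

The constraints fix every adjacent pair, so only one ordering works:
Dogwood → Larch → Elm → Alder → Ginkgo → Juniper → Fir → Cedar → Ivy.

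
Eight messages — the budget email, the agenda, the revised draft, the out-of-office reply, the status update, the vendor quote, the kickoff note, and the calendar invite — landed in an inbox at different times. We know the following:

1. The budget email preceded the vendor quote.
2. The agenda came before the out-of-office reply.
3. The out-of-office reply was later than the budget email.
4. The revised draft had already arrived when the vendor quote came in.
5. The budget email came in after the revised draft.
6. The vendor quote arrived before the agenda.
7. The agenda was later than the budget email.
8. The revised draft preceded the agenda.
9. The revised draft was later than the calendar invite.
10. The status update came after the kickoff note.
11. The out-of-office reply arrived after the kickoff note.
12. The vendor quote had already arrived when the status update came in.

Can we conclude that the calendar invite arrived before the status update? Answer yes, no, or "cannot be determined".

Chain the constraints: the calendar invite → the revised draft → the vendor quote → the status update. Each link is directly stated, so the calendar invite comes before the status update.

yes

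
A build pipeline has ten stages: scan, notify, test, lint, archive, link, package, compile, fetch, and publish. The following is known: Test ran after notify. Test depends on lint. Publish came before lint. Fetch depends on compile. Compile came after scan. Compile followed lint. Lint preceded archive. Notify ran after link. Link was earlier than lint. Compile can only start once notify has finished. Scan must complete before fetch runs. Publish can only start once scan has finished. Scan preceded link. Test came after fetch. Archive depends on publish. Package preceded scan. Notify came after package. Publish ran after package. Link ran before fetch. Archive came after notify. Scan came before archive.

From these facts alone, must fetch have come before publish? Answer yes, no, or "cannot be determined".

no

Tracing the constraints gives publish → lint → compile → fetch, so publish must come before fetch.
That means fetch cannot be before publish.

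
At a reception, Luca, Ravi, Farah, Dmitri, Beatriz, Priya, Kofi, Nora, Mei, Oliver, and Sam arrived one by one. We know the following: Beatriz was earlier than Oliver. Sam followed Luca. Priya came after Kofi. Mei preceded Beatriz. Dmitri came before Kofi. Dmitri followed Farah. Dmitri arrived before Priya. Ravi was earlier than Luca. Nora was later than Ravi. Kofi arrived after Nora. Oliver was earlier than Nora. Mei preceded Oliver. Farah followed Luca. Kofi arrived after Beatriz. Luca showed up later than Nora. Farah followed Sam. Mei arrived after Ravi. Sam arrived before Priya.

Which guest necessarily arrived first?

Ravi has a chain of constraints placing them before every other guest, so Ravi must be first.

Ravi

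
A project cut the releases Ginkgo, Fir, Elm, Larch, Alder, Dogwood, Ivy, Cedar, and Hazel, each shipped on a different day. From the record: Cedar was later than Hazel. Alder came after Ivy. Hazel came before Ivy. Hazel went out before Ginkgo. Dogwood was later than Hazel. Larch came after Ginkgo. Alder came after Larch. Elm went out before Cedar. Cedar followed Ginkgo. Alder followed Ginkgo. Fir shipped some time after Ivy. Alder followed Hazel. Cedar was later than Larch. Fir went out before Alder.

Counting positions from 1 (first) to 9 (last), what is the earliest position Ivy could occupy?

2

Hazel must come before Ivy — 1 forced predecessor.
Nothing else is forced ahead of Ivy, so its earliest slot is position 1 + 1 = 2.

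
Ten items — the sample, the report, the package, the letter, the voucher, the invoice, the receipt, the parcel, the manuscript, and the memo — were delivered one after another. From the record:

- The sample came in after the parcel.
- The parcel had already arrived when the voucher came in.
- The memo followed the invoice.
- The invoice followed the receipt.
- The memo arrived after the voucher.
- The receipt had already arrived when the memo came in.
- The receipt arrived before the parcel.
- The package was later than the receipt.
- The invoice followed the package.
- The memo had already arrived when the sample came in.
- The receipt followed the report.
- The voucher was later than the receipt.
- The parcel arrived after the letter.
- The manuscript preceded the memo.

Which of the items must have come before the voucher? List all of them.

the letter, the parcel, the receipt, the report

Directly stated before the voucher: the parcel and the receipt.
The letter reaches the voucher via the letter → the parcel → the voucher.
The report reaches the voucher via the report → the receipt → the voucher.
No chain forces the invoice (or any of the others) ahead of the voucher.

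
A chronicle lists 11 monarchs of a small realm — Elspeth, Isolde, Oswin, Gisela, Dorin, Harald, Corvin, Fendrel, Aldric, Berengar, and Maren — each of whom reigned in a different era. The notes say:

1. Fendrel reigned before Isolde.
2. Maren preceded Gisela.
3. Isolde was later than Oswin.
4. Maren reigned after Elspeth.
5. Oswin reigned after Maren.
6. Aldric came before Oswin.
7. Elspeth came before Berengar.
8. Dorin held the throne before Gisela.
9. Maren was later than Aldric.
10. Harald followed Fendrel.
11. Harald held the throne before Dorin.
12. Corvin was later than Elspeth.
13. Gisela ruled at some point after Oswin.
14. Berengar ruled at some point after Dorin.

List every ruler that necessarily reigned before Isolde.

Directly stated before Isolde: Fendrel and Oswin.
Aldric reaches Isolde via Aldric → Oswin → Isolde.
Elspeth reaches Isolde via Elspeth → Maren → Oswin → Isolde.
Maren reaches Isolde via Maren → Oswin → Isolde.
No chain forces Dorin (or any of the others) ahead of Isolde.

Aldric, Elspeth, Fendrel, Maren, Oswin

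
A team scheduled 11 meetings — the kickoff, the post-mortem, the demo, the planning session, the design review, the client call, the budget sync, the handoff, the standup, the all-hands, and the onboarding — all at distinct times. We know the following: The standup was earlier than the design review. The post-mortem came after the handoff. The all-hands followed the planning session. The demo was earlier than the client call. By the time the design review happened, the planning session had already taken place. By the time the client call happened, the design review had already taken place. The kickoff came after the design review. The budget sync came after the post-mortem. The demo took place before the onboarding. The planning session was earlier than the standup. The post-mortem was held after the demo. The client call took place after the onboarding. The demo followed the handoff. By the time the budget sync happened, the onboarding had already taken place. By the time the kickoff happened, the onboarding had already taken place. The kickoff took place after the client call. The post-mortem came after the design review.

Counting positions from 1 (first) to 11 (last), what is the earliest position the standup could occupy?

The planning session must come before the standup — 1 forced predecessor.
Nothing else is forced ahead of the standup, so its earliest slot is position 1 + 1 = 2.

2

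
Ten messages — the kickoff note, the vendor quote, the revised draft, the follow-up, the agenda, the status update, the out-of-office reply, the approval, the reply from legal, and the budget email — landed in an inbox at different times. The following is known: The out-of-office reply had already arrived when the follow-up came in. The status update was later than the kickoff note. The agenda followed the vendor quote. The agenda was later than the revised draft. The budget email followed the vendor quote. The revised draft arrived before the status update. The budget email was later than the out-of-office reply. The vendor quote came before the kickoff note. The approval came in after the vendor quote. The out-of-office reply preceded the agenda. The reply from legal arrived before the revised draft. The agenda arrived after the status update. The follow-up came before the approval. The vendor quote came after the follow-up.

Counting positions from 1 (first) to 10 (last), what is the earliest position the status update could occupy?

The follow-up, the kickoff note, the out-of-office reply, the reply from legal, the revised draft, and the vendor quote must all come before the status update — 6 forced predecessors.
Nothing else is forced ahead of the status update, so its earliest slot is position 6 + 1 = 7.

7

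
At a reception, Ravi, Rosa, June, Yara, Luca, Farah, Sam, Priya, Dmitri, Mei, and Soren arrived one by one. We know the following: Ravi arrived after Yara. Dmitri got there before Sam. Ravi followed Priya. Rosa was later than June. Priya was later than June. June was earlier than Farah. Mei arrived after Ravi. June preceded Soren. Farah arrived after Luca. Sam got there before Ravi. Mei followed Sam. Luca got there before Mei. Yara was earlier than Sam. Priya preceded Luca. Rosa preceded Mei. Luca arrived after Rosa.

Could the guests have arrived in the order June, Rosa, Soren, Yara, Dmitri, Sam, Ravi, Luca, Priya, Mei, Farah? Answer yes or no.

The constraints require Priya before Luca, but in the proposed sequence Luca appears ahead of Priya. That one violation is enough.

no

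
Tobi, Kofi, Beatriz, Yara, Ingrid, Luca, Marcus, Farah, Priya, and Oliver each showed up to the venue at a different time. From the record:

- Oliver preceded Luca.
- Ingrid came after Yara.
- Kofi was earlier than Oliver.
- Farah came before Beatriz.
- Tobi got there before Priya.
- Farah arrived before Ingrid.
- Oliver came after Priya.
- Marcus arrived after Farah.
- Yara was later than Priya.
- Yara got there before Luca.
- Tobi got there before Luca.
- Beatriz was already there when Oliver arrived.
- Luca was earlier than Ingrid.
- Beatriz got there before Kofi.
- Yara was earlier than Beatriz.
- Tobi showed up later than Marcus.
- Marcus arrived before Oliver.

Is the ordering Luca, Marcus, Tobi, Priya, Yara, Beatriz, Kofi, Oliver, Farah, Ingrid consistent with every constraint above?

no

The constraints require Farah before Beatriz, but in the proposed sequence Beatriz appears ahead of Farah. That one violation is enough.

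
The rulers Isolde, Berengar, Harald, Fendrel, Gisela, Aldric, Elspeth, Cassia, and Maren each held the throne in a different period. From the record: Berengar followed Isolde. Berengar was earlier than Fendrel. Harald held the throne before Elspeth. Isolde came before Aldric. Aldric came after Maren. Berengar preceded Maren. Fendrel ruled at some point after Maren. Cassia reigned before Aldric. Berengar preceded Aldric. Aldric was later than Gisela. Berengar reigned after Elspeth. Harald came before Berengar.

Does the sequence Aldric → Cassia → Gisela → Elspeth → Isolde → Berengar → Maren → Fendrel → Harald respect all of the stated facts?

The constraints require Cassia before Aldric, but in the proposed sequence Aldric appears ahead of Cassia. That one violation is enough.

no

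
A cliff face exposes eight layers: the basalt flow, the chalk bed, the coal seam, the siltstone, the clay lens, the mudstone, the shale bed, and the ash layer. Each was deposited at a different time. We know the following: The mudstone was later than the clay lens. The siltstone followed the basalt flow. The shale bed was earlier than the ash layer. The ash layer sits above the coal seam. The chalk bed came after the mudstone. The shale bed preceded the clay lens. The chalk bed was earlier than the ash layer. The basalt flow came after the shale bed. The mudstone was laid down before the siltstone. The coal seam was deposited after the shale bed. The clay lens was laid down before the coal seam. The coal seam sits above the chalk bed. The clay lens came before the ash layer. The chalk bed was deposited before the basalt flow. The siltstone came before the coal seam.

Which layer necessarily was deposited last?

the ash layer

Every other layer has a chain of constraints placing it before the ash layer, so the ash layer is last.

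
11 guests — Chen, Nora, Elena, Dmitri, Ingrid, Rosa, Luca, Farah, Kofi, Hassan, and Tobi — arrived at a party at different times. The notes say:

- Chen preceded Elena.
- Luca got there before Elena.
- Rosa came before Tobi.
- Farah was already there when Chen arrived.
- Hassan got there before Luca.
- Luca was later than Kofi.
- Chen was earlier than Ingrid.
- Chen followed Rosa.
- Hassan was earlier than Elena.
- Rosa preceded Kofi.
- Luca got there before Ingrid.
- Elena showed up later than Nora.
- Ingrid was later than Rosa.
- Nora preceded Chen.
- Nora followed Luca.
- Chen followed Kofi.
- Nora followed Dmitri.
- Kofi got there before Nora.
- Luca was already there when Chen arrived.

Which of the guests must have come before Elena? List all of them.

Chen, Dmitri, Farah, Hassan, Kofi, Luca, Nora, Rosa

Directly stated before Elena: Chen, Hassan, Luca, and Nora.
Dmitri reaches Elena via Dmitri → Nora → Elena.
Farah reaches Elena via Farah → Chen → Elena.
Kofi reaches Elena via Kofi → Luca → Elena.
Likewise Rosa reaches Elena by chaining the stated constraints.
No chain forces Ingrid (or any of the others) ahead of Elena.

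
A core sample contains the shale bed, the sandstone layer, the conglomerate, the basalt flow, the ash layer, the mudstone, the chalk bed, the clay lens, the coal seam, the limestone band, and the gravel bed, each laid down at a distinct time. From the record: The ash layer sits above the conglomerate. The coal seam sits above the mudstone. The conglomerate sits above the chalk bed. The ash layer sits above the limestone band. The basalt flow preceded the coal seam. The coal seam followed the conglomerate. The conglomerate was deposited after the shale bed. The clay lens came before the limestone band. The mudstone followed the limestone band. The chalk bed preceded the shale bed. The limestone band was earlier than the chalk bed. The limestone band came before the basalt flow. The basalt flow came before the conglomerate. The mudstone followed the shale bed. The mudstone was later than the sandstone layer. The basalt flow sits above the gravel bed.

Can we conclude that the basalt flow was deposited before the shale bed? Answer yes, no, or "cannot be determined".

cannot be determined

No chain of stated constraints runs from the basalt flow to the shale bed, and none runs from the shale bed to the basalt flow either.
So the relative order of the basalt flow and the shale bed is not fixed by the given facts.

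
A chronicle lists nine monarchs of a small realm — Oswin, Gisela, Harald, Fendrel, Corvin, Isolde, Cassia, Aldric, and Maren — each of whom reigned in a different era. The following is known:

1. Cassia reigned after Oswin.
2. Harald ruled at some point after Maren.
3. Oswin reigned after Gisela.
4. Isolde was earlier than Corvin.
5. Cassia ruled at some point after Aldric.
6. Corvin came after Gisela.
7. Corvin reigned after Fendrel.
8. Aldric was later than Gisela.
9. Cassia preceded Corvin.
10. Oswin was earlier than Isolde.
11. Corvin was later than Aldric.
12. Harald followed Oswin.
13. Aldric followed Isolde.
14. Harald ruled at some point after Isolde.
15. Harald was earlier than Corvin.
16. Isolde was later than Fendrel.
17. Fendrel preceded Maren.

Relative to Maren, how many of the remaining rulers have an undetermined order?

Forced before Maren: Fendrel; forced after Maren: Corvin and Harald.
That leaves Aldric, Cassia, Gisela, Isolde, and Oswin with no forced order relative to Maren — 5.

5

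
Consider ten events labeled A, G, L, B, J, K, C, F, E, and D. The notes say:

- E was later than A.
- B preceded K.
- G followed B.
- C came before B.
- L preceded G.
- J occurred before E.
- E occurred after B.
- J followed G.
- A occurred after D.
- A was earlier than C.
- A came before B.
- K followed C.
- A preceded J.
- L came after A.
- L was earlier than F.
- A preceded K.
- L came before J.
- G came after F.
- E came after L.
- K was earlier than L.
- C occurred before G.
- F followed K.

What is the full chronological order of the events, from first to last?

The constraints fix every adjacent pair, so only one ordering works:
D → A → C → B → K → L → F → G → J → E.

D, A, C, B, K, L, F, G, J, E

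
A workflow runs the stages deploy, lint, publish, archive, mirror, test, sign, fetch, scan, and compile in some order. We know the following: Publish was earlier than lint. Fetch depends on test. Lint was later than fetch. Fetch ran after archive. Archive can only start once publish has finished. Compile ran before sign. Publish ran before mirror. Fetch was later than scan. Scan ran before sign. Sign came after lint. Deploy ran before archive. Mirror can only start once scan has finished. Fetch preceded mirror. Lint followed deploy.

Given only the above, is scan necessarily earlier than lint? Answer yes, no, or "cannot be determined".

Chain the constraints: scan → fetch → lint. Each link is directly stated, so scan comes before lint.

yes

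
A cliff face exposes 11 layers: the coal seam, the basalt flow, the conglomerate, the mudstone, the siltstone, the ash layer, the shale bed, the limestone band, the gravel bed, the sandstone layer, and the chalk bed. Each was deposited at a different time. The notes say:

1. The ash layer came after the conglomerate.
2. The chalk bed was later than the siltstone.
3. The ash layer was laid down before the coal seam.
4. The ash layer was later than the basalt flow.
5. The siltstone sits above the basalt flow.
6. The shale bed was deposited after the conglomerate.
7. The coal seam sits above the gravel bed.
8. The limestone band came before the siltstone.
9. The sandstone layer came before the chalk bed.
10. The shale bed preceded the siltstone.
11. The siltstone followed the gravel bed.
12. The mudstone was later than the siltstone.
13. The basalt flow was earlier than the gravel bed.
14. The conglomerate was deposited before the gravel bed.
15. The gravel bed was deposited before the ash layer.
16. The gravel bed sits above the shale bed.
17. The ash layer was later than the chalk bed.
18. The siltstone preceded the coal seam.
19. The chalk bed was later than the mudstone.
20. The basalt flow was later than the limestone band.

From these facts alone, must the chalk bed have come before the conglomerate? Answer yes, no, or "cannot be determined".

no

Tracing the constraints gives the conglomerate → the shale bed → the siltstone → the chalk bed, so the conglomerate must come before the chalk bed.
That means the chalk bed cannot be before the conglomerate.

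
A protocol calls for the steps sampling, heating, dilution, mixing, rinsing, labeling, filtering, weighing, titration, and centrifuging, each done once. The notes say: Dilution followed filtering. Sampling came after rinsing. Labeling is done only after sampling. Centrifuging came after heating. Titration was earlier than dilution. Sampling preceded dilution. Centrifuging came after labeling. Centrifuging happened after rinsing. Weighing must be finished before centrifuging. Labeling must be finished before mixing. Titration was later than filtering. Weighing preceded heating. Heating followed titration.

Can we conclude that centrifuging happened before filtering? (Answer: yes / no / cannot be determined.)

Tracing the constraints gives filtering → titration → heating → centrifuging, so filtering must come before centrifuging.
That means centrifuging cannot be before filtering.

no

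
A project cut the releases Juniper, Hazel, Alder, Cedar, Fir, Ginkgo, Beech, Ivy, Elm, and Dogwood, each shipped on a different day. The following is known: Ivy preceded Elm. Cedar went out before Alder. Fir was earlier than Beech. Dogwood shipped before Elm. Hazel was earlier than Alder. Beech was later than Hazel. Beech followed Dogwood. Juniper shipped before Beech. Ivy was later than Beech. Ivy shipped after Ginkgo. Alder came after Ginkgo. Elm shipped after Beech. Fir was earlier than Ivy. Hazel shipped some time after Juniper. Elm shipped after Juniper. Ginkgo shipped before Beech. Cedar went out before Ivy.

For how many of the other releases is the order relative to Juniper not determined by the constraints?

4

Forced after Juniper: Alder, Beech, Elm, Hazel, and Ivy.
That leaves Cedar, Dogwood, Fir, and Ginkgo with no forced order relative to Juniper — 4.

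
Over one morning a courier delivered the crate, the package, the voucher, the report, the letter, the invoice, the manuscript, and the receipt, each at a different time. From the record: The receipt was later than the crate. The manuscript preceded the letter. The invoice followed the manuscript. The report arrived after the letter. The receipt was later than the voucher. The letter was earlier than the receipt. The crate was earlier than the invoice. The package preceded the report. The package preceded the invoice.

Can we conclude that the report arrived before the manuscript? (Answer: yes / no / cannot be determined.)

Tracing the constraints gives the manuscript → the letter → the report, so the manuscript must come before the report.
That means the report cannot be before the manuscript.

no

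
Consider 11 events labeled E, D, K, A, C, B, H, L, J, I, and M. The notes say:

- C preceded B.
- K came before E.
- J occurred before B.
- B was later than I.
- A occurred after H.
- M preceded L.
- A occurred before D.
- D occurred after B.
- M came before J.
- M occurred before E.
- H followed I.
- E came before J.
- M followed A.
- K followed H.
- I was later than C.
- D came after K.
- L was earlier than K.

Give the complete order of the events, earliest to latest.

The constraints fix every adjacent pair, so only one ordering works:
C → I → H → A → M → L → K → E → J → B → D.

C, I, H, A, M, L, K, E, J, B, D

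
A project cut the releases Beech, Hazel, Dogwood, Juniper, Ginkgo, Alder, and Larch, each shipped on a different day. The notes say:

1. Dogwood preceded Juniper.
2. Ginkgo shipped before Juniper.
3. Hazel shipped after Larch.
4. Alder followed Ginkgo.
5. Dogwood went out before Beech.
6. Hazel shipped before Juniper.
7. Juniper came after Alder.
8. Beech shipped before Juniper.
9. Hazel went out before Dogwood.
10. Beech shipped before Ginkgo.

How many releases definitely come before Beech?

Directly stated before Beech: Dogwood.
Hazel reaches Beech via Hazel → Dogwood → Beech.
Larch reaches Beech via Larch → Hazel → Dogwood → Beech.
No chain forces Ginkgo (or any of the others) ahead of Beech.
That's Dogwood, Hazel, and Larch — 3 in all.

3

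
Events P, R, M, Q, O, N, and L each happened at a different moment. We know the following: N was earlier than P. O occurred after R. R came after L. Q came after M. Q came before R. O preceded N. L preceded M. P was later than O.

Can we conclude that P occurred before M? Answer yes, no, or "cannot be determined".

no

Tracing the constraints gives M → Q → R → O → P, so M must come before P.
That means P cannot be before M.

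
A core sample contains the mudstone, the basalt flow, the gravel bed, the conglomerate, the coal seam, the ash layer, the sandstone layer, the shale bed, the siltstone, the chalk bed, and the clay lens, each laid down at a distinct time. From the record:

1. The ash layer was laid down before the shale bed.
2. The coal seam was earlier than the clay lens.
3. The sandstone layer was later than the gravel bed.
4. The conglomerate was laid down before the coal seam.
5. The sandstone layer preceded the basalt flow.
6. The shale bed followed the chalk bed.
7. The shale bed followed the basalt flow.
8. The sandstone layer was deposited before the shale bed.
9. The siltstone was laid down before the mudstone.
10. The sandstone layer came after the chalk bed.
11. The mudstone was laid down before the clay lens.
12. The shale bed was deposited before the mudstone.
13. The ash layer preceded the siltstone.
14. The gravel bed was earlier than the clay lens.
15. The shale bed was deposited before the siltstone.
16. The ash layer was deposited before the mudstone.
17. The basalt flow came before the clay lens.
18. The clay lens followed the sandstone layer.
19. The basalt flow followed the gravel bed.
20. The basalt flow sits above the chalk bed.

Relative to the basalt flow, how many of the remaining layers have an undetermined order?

Forced before the basalt flow: the chalk bed, the gravel bed, and the sandstone layer; forced after the basalt flow: the clay lens, the mudstone, the shale bed, and the siltstone.
That leaves the ash layer, the coal seam, and the conglomerate with no forced order relative to the basalt flow — 3.

3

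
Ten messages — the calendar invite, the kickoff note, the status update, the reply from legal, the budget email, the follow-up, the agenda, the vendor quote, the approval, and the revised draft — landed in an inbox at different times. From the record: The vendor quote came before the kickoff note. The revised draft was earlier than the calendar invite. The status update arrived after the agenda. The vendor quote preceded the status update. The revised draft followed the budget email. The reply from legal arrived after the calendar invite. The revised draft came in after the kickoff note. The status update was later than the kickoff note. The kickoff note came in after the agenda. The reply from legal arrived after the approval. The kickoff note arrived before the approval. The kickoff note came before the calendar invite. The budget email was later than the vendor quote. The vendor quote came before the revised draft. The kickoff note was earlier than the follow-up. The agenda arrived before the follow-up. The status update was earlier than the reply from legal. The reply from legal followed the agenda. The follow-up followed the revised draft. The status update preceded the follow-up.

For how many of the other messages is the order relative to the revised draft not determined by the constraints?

2

Forced before the revised draft: the agenda, the budget email, the kickoff note, and the vendor quote; forced after the revised draft: the calendar invite, the follow-up, and the reply from legal.
That leaves the approval and the status update with no forced order relative to the revised draft — 2.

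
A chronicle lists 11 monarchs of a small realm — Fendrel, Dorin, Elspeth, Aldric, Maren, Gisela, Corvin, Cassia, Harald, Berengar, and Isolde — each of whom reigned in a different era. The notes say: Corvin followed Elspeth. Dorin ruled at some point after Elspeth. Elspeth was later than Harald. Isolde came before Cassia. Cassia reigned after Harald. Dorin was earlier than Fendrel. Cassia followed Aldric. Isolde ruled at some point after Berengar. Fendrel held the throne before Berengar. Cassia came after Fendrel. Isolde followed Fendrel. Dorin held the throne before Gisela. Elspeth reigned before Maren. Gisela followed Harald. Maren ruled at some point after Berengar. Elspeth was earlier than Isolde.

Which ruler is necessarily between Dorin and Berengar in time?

Fendrel

Tracing the constraints gives Dorin → Fendrel → Berengar, so Fendrel sits after Dorin and before Berengar.
No other ruler is forced both after Dorin and before Berengar.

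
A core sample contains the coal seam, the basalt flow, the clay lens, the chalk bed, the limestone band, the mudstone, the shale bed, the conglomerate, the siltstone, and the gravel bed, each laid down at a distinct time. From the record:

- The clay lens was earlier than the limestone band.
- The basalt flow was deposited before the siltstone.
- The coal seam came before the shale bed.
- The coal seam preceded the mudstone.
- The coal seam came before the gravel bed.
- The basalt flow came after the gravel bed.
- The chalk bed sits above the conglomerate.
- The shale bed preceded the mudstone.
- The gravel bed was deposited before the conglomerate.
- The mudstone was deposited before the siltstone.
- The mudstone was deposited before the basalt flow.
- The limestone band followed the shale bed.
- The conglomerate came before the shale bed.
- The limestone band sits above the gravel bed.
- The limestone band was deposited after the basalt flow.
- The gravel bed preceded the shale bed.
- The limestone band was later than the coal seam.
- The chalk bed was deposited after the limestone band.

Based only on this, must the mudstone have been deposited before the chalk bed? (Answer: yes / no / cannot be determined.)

yes

Chain the constraints: the mudstone → the basalt flow → the limestone band → the chalk bed. Each link is directly stated, so the mudstone comes before the chalk bed.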